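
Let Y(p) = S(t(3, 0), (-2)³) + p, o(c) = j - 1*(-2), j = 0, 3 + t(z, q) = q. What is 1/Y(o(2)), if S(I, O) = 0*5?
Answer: ½ ≈ 0.50000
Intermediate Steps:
t(z, q) = -3 + q
o(c) = 2 (o(c) = 0 - 1*(-2) = 0 + 2 = 2)
S(I, O) = 0
Y(p) = p (Y(p) = 0 + p = p)
1/Y(o(2)) = 1/2 = ½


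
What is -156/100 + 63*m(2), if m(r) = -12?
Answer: -18939/25 ≈ -757.56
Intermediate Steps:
-156/100 + 63*m(2) = -156/100 + 63*(-12) = -156*1/100 - 756 = -39/25 - 756 = -18939/25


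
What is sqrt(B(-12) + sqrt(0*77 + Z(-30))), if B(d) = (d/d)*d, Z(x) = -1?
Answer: sqrt(-12 + I) ≈ 0.14421 + 3.4671*I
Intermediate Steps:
B(d) = d (B(d) = 1*d = d)
sqrt(B(-12) + sqrt(0*77 + Z(-30))) = sqrt(-12 + sqrt(0*77 - 1)) = sqrt(-12 + sqrt(0 - 1)) = sqrt(-12 + sqrt(-1)) = sqrt(-12 + I)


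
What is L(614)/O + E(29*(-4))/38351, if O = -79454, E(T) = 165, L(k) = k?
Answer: -5218802/1523570177 ≈ -0.0034254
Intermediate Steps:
L(614)/O + E(29*(-4))/38351 = 614/(-79454) + 165/38351 = 614*(-1/79454) + 165*(1/38351) = -307/39727 + 165/38351 = -5218802/1523570177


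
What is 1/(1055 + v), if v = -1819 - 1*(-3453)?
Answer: 1/2689 ≈ 0.00037189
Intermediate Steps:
v = 1634 (v = -1819 + 3453 = 1634)
1/(1055 + v) = 1/(1055 + 1634) = 1/2689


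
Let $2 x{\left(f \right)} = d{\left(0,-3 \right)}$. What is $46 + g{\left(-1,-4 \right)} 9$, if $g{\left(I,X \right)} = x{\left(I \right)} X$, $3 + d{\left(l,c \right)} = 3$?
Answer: $46$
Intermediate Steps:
$d{\left(l,c \right)} = 0$ ($d{\left(l,c \right)} = -3 + 3 = 0$)
$x{\left(f \right)} = 0$ ($x{\left(f \right)} = \frac{1}{2} \cdot 0 = 0$)
$g{\left(I,X \right)} = 0$ ($g{\left(I,X \right)} = 0 X = 0$)
$46 + g{\left(-1,-4 \right)} 9 = 46 + 0 \cdot 9 = 46 + 0 = 46$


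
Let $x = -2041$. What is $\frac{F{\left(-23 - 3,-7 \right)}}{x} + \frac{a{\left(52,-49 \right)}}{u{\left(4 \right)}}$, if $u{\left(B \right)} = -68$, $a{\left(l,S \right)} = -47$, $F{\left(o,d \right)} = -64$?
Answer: $\frac{100279}{138788} \approx 0.72253$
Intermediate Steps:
$\frac{F{\left(-23 - 3,-7 \right)}}{x} + \frac{a{\left(52,-49 \right)}}{u{\left(4 \right)}} = - \frac{64}{-2041} - \frac{47}{-68} = \left(-64\right) \left(- \frac{1}{2041}\right) - - \frac{47}{68} = \frac{64}{2041} + \frac{47}{68} = \frac{100279}{138788}$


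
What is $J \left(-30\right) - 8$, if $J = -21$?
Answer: $622$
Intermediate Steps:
$J \left(-30\right) - 8 = \left(-21\right) \left(-30\right) - 8 = 630 - 8 = 622$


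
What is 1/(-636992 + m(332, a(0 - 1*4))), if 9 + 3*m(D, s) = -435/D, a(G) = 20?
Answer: -332/211482485 ≈ -1.5699e-6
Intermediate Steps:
m(D, s) = -3 - 145/D (m(D, s) = -3 + (-435/D)/3 = -3 - 145/D)
1/(-636992 + m(332, a(0 - 1*4))) = 1/(-636992 + (-3 - 145/332)) = 1/(-636992 - 1141/332) = 1/(-211482485/332) = -332/211482485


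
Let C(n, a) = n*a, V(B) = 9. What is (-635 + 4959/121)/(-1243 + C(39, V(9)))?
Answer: 17969/26983 ≈ 0.66594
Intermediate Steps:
C(n, a) = a*n
(-635 + 4959/121)/(-1243 + C(39, V(9))) = (-635 + 4959/121)/(-1243 + 9*39) = (-635 + 4959*(1/121))/(-1243 + 351) = (-635 + 4959/121)/(-892) = -71876/121*(-1/892) = 17969/26983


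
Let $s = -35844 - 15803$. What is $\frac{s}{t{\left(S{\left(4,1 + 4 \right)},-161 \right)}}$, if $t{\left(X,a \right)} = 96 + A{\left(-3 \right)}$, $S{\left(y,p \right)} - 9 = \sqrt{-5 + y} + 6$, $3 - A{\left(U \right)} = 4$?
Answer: $- \frac{51647}{95} \approx -543.65$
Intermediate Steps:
$A{\left(U \right)} = -1$ ($A{\left(U \right)} = 3 - 4 = -1$)
$S{\left(y,p \right)} = 15 + \sqrt{-5 + y}$ ($S{\left(y,p \right)} = 9 + \left(\sqrt{-5 + y} + 6\right) = 9 + \left(6 + \sqrt{-5 + y}\right) = 15 + \sqrt{-5 + y}$)
$t{\left(X,a \right)} = 95$ ($t{\left(X,a \right)} = 96 - 1 = 95$)
$s = -51647$ ($s = -35844 - 15803 = -51647$)
$\frac{s}{t{\left(S{\left(4,1 + 4 \right)},-161 \right)}} = - \frac{51647}{95}$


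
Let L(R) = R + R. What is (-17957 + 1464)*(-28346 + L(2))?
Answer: 467444606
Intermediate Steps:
L(R) = 2*R
(-17957 + 1464)*(-28346 + L(2)) = (-17957 + 1464)*(-28346 + 2*2) = -16493*(-28346 + 4) = -16493*(-28342) = 467444606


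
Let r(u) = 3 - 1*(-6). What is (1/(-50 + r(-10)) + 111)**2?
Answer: 20702500/1681 ≈ 12316.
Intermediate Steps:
r(u) = 9 (r(u) = 3 + 6 = 9)
(1/(-50 + r(-10)) + 111)**2 = (1/(-50 + 9) + 111)**2 = (1/(-41) + 111)**2 = (-1/41 + 111)**2 = (4550/41)**2 = 20702500/1681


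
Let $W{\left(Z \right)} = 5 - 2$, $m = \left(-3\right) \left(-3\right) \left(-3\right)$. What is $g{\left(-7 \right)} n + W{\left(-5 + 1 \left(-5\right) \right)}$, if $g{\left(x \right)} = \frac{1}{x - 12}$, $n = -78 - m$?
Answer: $\frac{108}{19} \approx 5.6842$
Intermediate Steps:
$m = -27$ ($m = 9 \left(-3\right) = -27$)
$W{\left(Z \right)} = 3$ ($W{\left(Z \right)} = 5 - 2 = 3$)
$n = -51$ ($n = -78 - -27 = -78 + 27 = -51$)
$g{\left(x \right)} = \frac{1}{-12 + x}$
$g{\left(-7 \right)} n + W{\left(-5 + 1 \left(-5\right) \right)} = \frac{1}{-12 - 7} \left(-51\right) + 3 = \frac{1}{-19} \left(-51\right) + 3 = \left(- \frac{1}{19}\right) \left(-51\right) + 3 = \frac{51}{19} + 3 = \frac{108}{19}$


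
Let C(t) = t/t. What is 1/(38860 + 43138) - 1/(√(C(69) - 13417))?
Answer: 1/81998 + I*√3354/6708 ≈ 1.2195e-5 + 0.0086335*I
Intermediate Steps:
C(t) = 1
1/(38860 + 43138) - 1/(√(C(69) - 13417)) = 1/(38860 + 43138) - 1/(√(1 - 13417)) = 1/81998 - 1/(√(-13416)) = 1/81998 - 1/(2*I*√3354) = 1/81998 - (-1)*I*√3354/6708 = 1/81998 + I*√3354/6708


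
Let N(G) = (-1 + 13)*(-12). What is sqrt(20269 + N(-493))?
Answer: 5*sqrt(805) ≈ 141.86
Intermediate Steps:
N(G) = -144 (N(G) = 12*(-12) = -144)
sqrt(20269 + N(-493)) = sqrt(20269 - 144) = sqrt(20125) = 5*sqrt(805)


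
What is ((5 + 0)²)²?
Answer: 625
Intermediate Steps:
((5 + 0)²)² = (5²)² = 25² = 625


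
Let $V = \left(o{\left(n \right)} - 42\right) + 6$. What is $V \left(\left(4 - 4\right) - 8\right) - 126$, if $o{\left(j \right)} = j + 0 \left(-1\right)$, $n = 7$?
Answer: $106$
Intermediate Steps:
$o{\left(j \right)} = j$ ($o{\left(j \right)} = j + 0 = j$)
$V = -29$ ($V = \left(7 - 42\right) + 6 = -35 + 6 = -29$)
$V \left(\left(4 - 4\right) - 8\right) - 126 = - 29 \left(\left(4 - 4\right) - 8\right) - 126 = - 29 \left(0 - 8\right) - 126 = \left(-29\right) \left(-8\right) - 126 = 232 - 126 = 106$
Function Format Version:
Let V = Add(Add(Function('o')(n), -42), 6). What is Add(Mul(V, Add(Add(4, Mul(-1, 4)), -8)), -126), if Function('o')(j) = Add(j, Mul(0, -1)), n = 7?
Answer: 106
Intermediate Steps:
Function('o')(j) = j (Function('o')(j) = Add(j, 0) = j)
V = -29 (V = Add(Add(7, -42), 6) = Add(-35, 6) = -29)
Add(Mul(V, Add(Add(4, Mul(-1, 4)), -8)), -126) = Add(Mul(-29, Add(Add(4, Mul(-1, 4)), -8)), -126) = Add(Mul(-29, Add(Add(4, -4), -8)), -126) = Add(Mul(-29, Add(0, -8)), -126) = Add(Mul(-29, -8), -126) = Add(232, -126) = 106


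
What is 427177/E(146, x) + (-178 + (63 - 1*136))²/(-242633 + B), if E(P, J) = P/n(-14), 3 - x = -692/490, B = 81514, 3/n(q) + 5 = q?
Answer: -10876513577/23523374 ≈ -462.37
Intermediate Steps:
n(q) = 3/(-5 + q)
x = 1081/245 (x = 3 - (-692)/490 = 3 - 1*(-346/245) = 3 + 346/245 = 1081/245 ≈ 4.4122)
E(P, J) = -19*P/3 (E(P, J) = P/((3/(-5 - 14))) = P/((3/(-19))) = P/((3*(-1/19))) = P/(-3/19) = P*(-19/3) = -19*P/3)
427177/E(146, x) + (-178 + (63 - 1*136))²/(-242633 + B) = 427177/((-19/3*146)) + (-178 + (63 - 1*136))²/(-242633 + 81514) = 427177/(-2774/3) + (-178 + (63 - 136))²/(-161119) = 427177*(-3/2774) + (-178 - 73)²*(-1/161119) = -67449/146 + (-251)²*(-1/161119) = -67449/146 + 63001*(-1/161119) = -67449/146 - 63001/161119 = -10876513577/23523374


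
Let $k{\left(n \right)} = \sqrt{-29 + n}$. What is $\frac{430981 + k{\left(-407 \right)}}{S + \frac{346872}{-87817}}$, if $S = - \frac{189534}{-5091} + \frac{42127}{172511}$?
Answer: $\frac{11079887637125792659}{861839509902085} + \frac{51417058464878 i \sqrt{109}}{861839509902085} \approx 12856.0 + 0.62287 i$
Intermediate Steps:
$S = \frac{10970389477}{292751167}$ ($S = \left(-189534\right) \left(- \frac{1}{5091}\right) + 42127 \cdot \frac{1}{172511} = \frac{63178}{1697} + \frac{42127}{172511} = \frac{10970389477}{292751167} \approx 37.473$)
$\frac{430981 + k{\left(-407 \right)}}{S + \frac{346872}{-87817}} = \frac{430981 + \sqrt{-29 - 407}}{\frac{10970389477}{292751167} + \frac{346872}{-87817}} = \frac{430981 + \sqrt{-436}}{\frac{10970389477}{292751167} + 346872 \left(- \frac{1}{87817}\right)} = \frac{430981 + 2 i \sqrt{109}}{\frac{10970389477}{292751167} - \frac{346872}{87817}} = \frac{430981 + 2 i \sqrt{109}}{\frac{861839509902085}{25708529232439}} = \left(430981 + 2 i \sqrt{109}\right) \frac{25708529232439}{861839509902085} = \frac{11079887637125792659}{861839509902085} + \frac{51417058464878 i \sqrt{109}}{861839509902085}$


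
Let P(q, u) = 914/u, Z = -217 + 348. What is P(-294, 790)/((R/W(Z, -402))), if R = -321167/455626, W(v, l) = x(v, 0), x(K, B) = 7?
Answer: -208221082/18122995 ≈ -11.489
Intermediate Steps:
Z = 131
W(v, l) = 7
R = -321167/455626 (R = -321167*1/455626 = -321167/455626 ≈ -0.70489)
P(-294, 790)/((R/W(Z, -402))) = (914/790)/((-321167/455626/7)) = (914*(1/790))/((-321167/455626*⅐)) = 457/(395*(-45881/455626)) = (457/395)*(-455626/45881) = -208221082/18122995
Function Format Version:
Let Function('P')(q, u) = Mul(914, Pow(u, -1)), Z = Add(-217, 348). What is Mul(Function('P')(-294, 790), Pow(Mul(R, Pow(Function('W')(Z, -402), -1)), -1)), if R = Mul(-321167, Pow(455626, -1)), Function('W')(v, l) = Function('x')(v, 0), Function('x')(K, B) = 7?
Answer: Rational(-208221082, 18122995) ≈ -11.489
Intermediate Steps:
Z = 131
Function('W')(v, l) = 7
R = Rational(-321167, 455626) (R = Mul(-321167, Rational(1, 455626)) = Rational(-321167, 455626) ≈ -0.70489)
Mul(Function('P')(-294, 790), Pow(Mul(R, Pow(Function('W')(Z, -402), -1)), -1)) = Mul(Mul(914, Pow(790, -1)), Pow(Mul(Rational(-321167, 455626), Pow(7, -1)), -1)) = Mul(Mul(914, Rational(1, 790)), Pow(Mul(Rational(-321167, 455626), Rational(1, 7)), -1)) = Mul(Rational(457, 395), Pow(Rational(-45881, 455626), -1)) = Mul(Rational(457, 395), Rational(-455626, 45881)) = Rational(-208221082, 18122995)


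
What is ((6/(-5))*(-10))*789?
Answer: 9468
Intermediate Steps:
((6/(-5))*(-10))*789 = ((6*(-⅕))*(-10))*789 = -6/5*(-10)*789 = 12*789 = 9468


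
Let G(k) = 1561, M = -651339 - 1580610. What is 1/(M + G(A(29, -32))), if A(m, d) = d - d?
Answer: -1/2230388 ≈ -4.4835e-7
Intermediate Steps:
A(m, d) = 0
M = -2231949
1/(M + G(A(29, -32))) = 1/(-2231949 + 1561) = 1/(-2230388) = -1/2230388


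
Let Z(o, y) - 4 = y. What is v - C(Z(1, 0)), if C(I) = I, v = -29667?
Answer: -29671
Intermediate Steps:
Z(o, y) = 4 + y
v - C(Z(1, 0)) = -29667 - (4 + 0) = -29667 - 1*4 = -29667 - 4 = -29671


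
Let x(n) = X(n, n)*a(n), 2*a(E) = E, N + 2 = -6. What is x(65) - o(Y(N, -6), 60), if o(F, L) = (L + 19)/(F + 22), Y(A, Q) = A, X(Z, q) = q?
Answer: 14748/7 ≈ 2106.9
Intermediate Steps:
N = -8 (N = -2 - 6 = -8)
a(E) = E/2
x(n) = n²/2 (x(n) = n*(n/2) = n²/2)
o(F, L) = (19 + L)/(22 + F)
x(65) - o(Y(N, -6), 60) = (½)*65² - (19 + 60)/(22 - 8) = (½)*4225 - 79/14 = 4225/2 - 79/14 = 14748/7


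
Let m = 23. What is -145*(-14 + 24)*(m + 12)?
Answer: -50750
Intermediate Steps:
-145*(-14 + 24)*(m + 12) = -145*(-14 + 24)*(23 + 12) = -1450*35 = -145*350 = -50750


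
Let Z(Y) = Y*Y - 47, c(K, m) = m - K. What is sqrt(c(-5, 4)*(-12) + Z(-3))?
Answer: I*sqrt(146) ≈ 12.083*I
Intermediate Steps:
Z(Y) = -47 + Y**2 (Z(Y) = Y**2 - 47 = -47 + Y**2)
sqrt(c(-5, 4)*(-12) + Z(-3)) = sqrt((4 - 1*(-5))*(-12) + (-47 + (-3)**2)) = sqrt((4 + 5)*(-12) + (-47 + 9)) = sqrt(9*(-12) - 38) = sqrt(-108 - 38) = sqrt(-146) = I*sqrt(146)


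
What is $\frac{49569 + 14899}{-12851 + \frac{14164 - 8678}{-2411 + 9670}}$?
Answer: $- \frac{467973212}{93279923} \approx -5.0169$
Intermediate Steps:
$\frac{49569 + 14899}{-12851 + \frac{14164 - 8678}{-2411 + 9670}} = \frac{64468}{-12851 + \frac{5486}{7259}} = \frac{64468}{- \frac{93279923}{7259}} = 64468 \left(- \frac{7259}{93279923}\right) = - \frac{467973212}{93279923}$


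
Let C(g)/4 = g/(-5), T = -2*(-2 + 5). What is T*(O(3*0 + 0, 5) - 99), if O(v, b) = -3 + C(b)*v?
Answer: 612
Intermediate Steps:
T = -6 (T = -2*3 = -6)
C(g) = -4*g/5 (C(g) = 4*(g/(-5)) = 4*(g*(-⅕)) = 4*(-g/5) = -4*g/5)
O(v, b) = -3 - 4*b*v/5 (O(v, b) = -3 + (-4*b/5)*v = -3 - 4*b*v/5)
T*(O(3*0 + 0, 5) - 99) = -6*((-3 - ⅘*5*(3*0 + 0)) - 99) = -6*((-3 - ⅘*5*(0 + 0)) - 99) = -6*((-3 - ⅘*5*0) - 99) = -6*((-3 + 0) - 99) = -6*(-3 - 99) = -6*(-102) = 612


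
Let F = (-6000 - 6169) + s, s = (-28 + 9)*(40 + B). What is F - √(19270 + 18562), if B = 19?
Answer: -13290 - 2*√9458 ≈ -13485.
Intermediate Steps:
s = -1121 (s = (-28 + 9)*(40 + 19) = -19*59 = -1121)
F = -13290 (F = (-6000 - 6169) - 1121 = -12169 - 1121 = -13290)
F - √(19270 + 18562) = -13290 - √(19270 + 18562) = -13290 - √37832 = -13290 - 2*√9458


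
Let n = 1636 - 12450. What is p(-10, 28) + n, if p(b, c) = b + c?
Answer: -10796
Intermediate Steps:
n = -10814
p(-10, 28) + n = (-10 + 28) - 10814 = 18 - 10814 = -10796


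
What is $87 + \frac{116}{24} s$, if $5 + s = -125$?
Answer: $- \frac{1624}{3} \approx -541.33$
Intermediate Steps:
$s = -130$ ($s = -5 - 125 = -130$)
$87 + \frac{116}{24} s = 87 + \frac{116}{24} \left(-130\right) = 87 + 116 \cdot \frac{1}{24} \left(-130\right) = 87 + \frac{29}{6} \left(-130\right) = 87 - \frac{1885}{3} = - \frac{1624}{3}$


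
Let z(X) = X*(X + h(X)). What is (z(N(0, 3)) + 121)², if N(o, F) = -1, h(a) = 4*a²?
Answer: 13924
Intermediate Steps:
z(X) = X*(X + 4*X²)
(z(N(0, 3)) + 121)² = ((-1)²*(1 + 4*(-1)) + 121)² = (1*(1 - 4) + 121)² = (1*(-3) + 121)² = (-3 + 121)² = 118² = 13924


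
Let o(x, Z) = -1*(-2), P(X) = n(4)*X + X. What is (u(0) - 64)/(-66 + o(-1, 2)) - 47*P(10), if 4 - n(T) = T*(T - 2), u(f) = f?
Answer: 1411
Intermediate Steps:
n(T) = 4 - T*(-2 + T) (n(T) = 4 - T*(T - 2) = 4 - T*(-2 + T))
P(X) = -3*X (P(X) = (4 - 1*4² + 2*4)*X + X = (4 - 1*16 + 8)*X + X = (4 - 16 + 8)*X + X = -4*X + X = -3*X)
o(x, Z) = 2
(u(0) - 64)/(-66 + o(-1, 2)) - 47*P(10) = (0 - 64)/(-66 + 2) - (-141)*10 = -64/(-64) - 47*(-30) = -64*(-1/64) + 1410 = 1 + 1410 = 1411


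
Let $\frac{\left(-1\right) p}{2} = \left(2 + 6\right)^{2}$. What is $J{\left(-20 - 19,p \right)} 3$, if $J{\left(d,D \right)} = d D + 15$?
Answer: $15021$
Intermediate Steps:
$p = -128$ ($p = - 2 \left(2 + 6\right)^{2} = - 2 \cdot 8^{2} = \left(-2\right) 64 = -128$)
$J{\left(d,D \right)} = 15 + D d$ ($J{\left(d,D \right)} = D d + 15 = 15 + D d$)
$J{\left(-20 - 19,p \right)} 3 = \left(15 - 128 \left(-20 - 19\right)\right) 3 = \left(15 - -4992\right) 3 = \left(15 + 4992\right) 3 = 5007 \cdot 3 = 15021$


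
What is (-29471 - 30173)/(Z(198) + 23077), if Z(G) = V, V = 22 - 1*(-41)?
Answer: -1147/445 ≈ -2.5775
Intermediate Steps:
V = 63 (V = 22 + 41 = 63)
Z(G) = 63
(-29471 - 30173)/(Z(198) + 23077) = (-29471 - 30173)/(63 + 23077) = -59644/23140 = -59644*1/23140 = -1147/445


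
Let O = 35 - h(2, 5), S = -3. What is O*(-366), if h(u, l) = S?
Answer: -13908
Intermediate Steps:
h(u, l) = -3
O = 38 (O = 35 - 1*(-3) = 35 + 3 = 38)
O*(-366) = 38*(-366) = -13908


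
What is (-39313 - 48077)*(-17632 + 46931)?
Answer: -2560439610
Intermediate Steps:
(-39313 - 48077)*(-17632 + 46931) = -87390*29299 = -2560439610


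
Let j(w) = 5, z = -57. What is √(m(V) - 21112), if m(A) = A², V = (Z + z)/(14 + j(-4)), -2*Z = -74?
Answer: 2*I*√1905258/19 ≈ 145.3*I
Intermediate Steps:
Z = 37 (Z = -½*(-74) = 37)
V = -20/19 (V = (37 - 57)/(14 + 5) = -20/19 ≈ -1.0526)
√(m(V) - 21112) = √((-20/19)² - 21112) = √(400/361 - 21112) = √(-7621032/361) = 2*I*√1905258/19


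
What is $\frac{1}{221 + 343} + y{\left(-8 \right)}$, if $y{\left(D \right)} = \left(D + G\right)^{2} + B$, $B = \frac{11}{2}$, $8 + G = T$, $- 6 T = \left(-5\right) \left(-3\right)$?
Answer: $\frac{49033}{141} \approx 347.75$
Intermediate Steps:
$T = - \frac{5}{2}$ ($T = - \frac{\left(-5\right) \left(-3\right)}{6} = \left(- \frac{1}{6}\right) 15 = - \frac{5}{2} \approx -2.5$)
$G = - \frac{21}{2}$ ($G = -8 - \frac{5}{2} = - \frac{21}{2} \approx -10.5$)
$B = \frac{11}{2}$ ($B = 11 \cdot \frac{1}{2} = \frac{11}{2} \approx 5.5$)
$y{\left(D \right)} = \frac{11}{2} + \left(- \frac{21}{2} + D\right)^{2}$ ($y{\left(D \right)} = \left(D - \frac{21}{2}\right)^{2} + \frac{11}{2} = \left(- \frac{21}{2} + D\right)^{2} + \frac{11}{2} = \frac{11}{2} + \left(- \frac{21}{2} + D\right)^{2}$)
$\frac{1}{221 + 343} + y{\left(-8 \right)} = \frac{1}{221 + 343} + \left(\frac{11}{2} + \frac{\left(-21 + 2 \left(-8\right)\right)^{2}}{4}\right) = \frac{1}{564} + \left(\frac{11}{2} + \frac{\left(-21 - 16\right)^{2}}{4}\right) = \frac{1}{564} + \left(\frac{11}{2} + \frac{\left(-37\right)^{2}}{4}\right) = \frac{1}{564} + \left(\frac{11}{2} + \frac{1}{4} \cdot 1369\right) = \frac{1}{564} + \left(\frac{11}{2} + \frac{1369}{4}\right) = \frac{1}{564} + \frac{1391}{4} = \frac{49033}{141}$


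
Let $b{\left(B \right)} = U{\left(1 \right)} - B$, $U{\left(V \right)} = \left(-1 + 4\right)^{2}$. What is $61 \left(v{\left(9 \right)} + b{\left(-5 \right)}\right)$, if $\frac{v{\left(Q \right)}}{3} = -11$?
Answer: $-1159$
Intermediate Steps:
$U{\left(V \right)} = 9$ ($U{\left(V \right)} = 3^{2} = 9$)
$v{\left(Q \right)} = -33$ ($v{\left(Q \right)} = 3 \left(-11\right) = -33$)
$b{\left(B \right)} = 9 - B$
$61 \left(v{\left(9 \right)} + b{\left(-5 \right)}\right) = 61 \left(-33 + \left(9 - -5\right)\right) = 61 \left(-33 + \left(9 + 5\right)\right) = 61 \left(-33 + 14\right) = 61 \left(-19\right) = -1159$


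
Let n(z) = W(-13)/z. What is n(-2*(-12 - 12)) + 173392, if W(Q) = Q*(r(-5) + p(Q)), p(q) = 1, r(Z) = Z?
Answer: 2080717/12 ≈ 1.7339e+5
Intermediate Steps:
W(Q) = -4*Q (W(Q) = Q*(-5 + 1) = Q*(-4) = -4*Q)
n(z) = 52/z (n(z) = (-4*(-13))/z = 52/z)
n(-2*(-12 - 12)) + 173392 = 52/((-2*(-12 - 12))) + 173392 = 52/((-2*(-24))) + 173392 = 52/48 + 173392 = 52*(1/48) + 173392 = 13/12 + 173392 = 2080717/12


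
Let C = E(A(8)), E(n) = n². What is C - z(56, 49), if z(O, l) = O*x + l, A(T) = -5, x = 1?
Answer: -80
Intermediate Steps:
z(O, l) = O + l (z(O, l) = O*1 + l = O + l)
C = 25 (C = (-5)² = 25)
C - z(56, 49) = 25 - (56 + 49) = 25 - 1*105 = 25 - 105 = -80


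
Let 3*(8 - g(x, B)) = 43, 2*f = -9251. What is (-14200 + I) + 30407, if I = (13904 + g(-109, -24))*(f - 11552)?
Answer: -449626591/2 ≈ -2.2481e+8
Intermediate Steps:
f = -9251/2 (f = (½)*(-9251) = -9251/2 ≈ -4625.5)
g(x, B) = -19/3 (g(x, B) = 8 - ⅓*43 = 8 - 43/3 = -19/3)
I = -449659005/2 (I = (13904 - 19/3)*(-9251/2 - 11552) = (41693/3)*(-32355/2) = -449659005/2 ≈ -2.2483e+8)
(-14200 + I) + 30407 = (-14200 - 449659005/2) + 30407 = -449687405/2 + 30407 = -449626591/2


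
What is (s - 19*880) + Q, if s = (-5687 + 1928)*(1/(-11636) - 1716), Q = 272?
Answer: 74865981215/11636 ≈ 6.4340e+6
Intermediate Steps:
s = 75057370143/11636 (s = -3759*(-1/11636 - 1716) = -3759*(-19967377/11636) = 75057370143/11636 ≈ 6.4504e+6)
(s - 19*880) + Q = (75057370143/11636 - 19*880) + 272 = (75057370143/11636 - 16720) + 272 = 74862816223/11636 + 272 = 74865981215/11636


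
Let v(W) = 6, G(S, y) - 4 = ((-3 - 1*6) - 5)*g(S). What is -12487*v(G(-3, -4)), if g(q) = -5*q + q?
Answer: -74922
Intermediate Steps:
g(q) = -4*q
G(S, y) = 4 + 56*S (G(S, y) = 4 + ((-3 - 1*6) - 5)*(-4*S) = 4 + ((-3 - 6) - 5)*(-4*S) = 4 + (-9 - 5)*(-4*S) = 4 - (-56)*S = 4 + 56*S)
-12487*v(G(-3, -4)) = -12487*6 = -74922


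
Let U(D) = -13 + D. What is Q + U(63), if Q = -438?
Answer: -388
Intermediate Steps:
Q + U(63) = -438 + (-13 + 63) = -438 + 50 = -388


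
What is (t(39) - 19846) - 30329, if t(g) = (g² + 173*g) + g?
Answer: -41868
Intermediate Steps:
t(g) = g² + 174*g
(t(39) - 19846) - 30329 = (39*(174 + 39) - 19846) - 30329 = (39*213 - 19846) - 30329 = (8307 - 19846) - 30329 = -11539 - 30329 = -41868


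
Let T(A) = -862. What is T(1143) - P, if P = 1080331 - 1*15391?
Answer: -1065802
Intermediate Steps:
P = 1064940 (P = 1080331 - 15391 = 1064940)
T(1143) - P = -862 - 1*1064940 = -862 - 1064940 = -1065802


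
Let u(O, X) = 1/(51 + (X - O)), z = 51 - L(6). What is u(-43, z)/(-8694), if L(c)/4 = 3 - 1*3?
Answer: -1/1260630 ≈ -7.9325e-7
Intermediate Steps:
L(c) = 0 (L(c) = 4*(3 - 1*3) = 4*(3 - 3) = 4*0 = 0)
z = 51 (z = 51 - 1*0 = 51 + 0 = 51)
u(O, X) = 1/(51 + X - O)
u(-43, z)/(-8694) = 1/((51 + 51 - 1*(-43))*(-8694)) = -1/8694/(51 + 51 + 43) = -1/8694/145 = (1/145)*(-1/8694) = -1/1260630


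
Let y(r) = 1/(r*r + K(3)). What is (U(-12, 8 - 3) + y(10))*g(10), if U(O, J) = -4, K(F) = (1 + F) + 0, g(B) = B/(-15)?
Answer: 415/156 ≈ 2.6603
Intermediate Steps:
g(B) = -B/15 (g(B) = B*(-1/15) = -B/15)
K(F) = 1 + F
y(r) = 1/(4 + r**2) (y(r) = 1/(r*r + (1 + 3)) = 1/(r**2 + 4) = 1/(4 + r**2))
(U(-12, 8 - 3) + y(10))*g(10) = (-4 + 1/(4 + 10**2))*(-1/15*10) = (-4 + 1/(4 + 100))*(-2/3) = (-4 + 1/104)*(-2/3) = -415/104*(-2/3) = 415/156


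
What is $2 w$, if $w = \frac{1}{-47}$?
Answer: $- \frac{2}{47} \approx -0.042553$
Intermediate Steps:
$w = - \frac{1}{47} \approx -0.021277$
$2 w = 2 \left(- \frac{1}{47}\right) = - \frac{2}{47}$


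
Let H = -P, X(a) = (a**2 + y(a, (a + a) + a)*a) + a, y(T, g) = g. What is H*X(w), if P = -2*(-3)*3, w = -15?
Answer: -15930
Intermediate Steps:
X(a) = a + 4*a**2 (X(a) = (a**2 + ((a + a) + a)*a) + a = (a**2 + (2*a + a)*a) + a = (a**2 + (3*a)*a) + a = (a**2 + 3*a**2) + a = 4*a**2 + a = a + 4*a**2)
P = 18 (P = 6*3 = 18)
H = -18 (H = -1*18 = -18)
H*X(w) = -(-270)*(1 + 4*(-15)) = -(-270)*(1 - 60) = -(-270)*(-59) = -18*885 = -15930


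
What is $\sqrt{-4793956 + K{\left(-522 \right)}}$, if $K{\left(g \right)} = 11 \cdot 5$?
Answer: $i \sqrt{4793901} \approx 2189.5 i$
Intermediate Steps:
$K{\left(g \right)} = 55$
$\sqrt{-4793956 + K{\left(-522 \right)}} = \sqrt{-4793956 + 55} = \sqrt{-4793901} = i \sqrt{4793901}$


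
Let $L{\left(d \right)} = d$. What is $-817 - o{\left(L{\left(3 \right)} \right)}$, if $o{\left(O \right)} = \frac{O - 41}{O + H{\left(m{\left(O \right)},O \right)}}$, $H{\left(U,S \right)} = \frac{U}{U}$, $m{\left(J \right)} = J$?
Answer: $- \frac{1615}{2} \approx -807.5$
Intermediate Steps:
$H{\left(U,S \right)} = 1$
$o{\left(O \right)} = \frac{-41 + O}{1 + O}$ ($o{\left(O \right)} = \frac{O - 41}{O + 1} = \frac{-41 + O}{1 + O}$)
$-817 - o{\left(L{\left(3 \right)} \right)} = -817 - \frac{-41 + 3}{1 + 3} = -817 - \frac{1}{4} \left(-38\right) = -817 - - \frac{19}{2} = -817 + \frac{19}{2} = - \frac{1615}{2}$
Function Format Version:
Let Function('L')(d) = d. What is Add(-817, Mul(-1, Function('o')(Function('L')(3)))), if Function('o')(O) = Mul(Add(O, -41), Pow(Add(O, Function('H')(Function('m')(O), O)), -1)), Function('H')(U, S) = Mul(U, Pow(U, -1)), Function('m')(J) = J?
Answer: Rational(-1615, 2) ≈ -807.50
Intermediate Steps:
Function('H')(U, S) = 1
Function('o')(O) = Mul(Pow(Add(1, O), -1), Add(-41, O)) (Function('o')(O) = Mul(Add(O, -41), Pow(Add(O, 1), -1)) = Mul(Add(-41, O), Pow(Add(1, O), -1)) = Mul(Pow(Add(1, O), -1), Add(-41, O)))
Add(-817, Mul(-1, Function('o')(Function('L')(3)))) = Add(-817, Mul(-1, Mul(Pow(Add(1, 3), -1), Add(-41, 3)))) = Add(-817, Mul(-1, Mul(Pow(4, -1), -38))) = Add(-817, Mul(-1, Mul(Rational(1, 4), -38))) = Add(-817, Mul(-1, Rational(-19, 2))) = Add(-817, Rational(19, 2)) = Rational(-1615, 2)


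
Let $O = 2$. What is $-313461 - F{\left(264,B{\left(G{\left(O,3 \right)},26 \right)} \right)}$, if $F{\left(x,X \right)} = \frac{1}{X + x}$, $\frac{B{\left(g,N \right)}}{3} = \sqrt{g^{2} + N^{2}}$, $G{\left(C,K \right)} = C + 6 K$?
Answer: $- \frac{1567618483}{5001} + \frac{\sqrt{269}}{10002} \approx -3.1346 \cdot 10^{5}$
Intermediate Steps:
$B{\left(g,N \right)} = 3 \sqrt{N^{2} + g^{2}}$ ($B{\left(g,N \right)} = 3 \sqrt{g^{2} + N^{2}} = 3 \sqrt{N^{2} + g^{2}}$)
$-313461 - F{\left(264,B{\left(G{\left(O,3 \right)},26 \right)} \right)} = -313461 - \frac{1}{3 \sqrt{26^{2} + \left(2 + 6 \cdot 3\right)^{2}} + 264} = -313461 - \frac{1}{3 \sqrt{676 + \left(2 + 18\right)^{2}} + 264} = -313461 - \frac{1}{3 \sqrt{676 + 20^{2}} + 264} = -313461 - \frac{1}{3 \sqrt{676 + 400} + 264} = -313461 - \frac{1}{3 \sqrt{1076} + 264} = -313461 - \frac{1}{3 \cdot 2 \sqrt{269} + 264} = -313461 - \frac{1}{6 \sqrt{269} + 264} = -313461 - \frac{1}{264 + 6 \sqrt{269}}$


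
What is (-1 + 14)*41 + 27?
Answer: 560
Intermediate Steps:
(-1 + 14)*41 + 27 = 13*41 + 27 = 533 + 27 = 560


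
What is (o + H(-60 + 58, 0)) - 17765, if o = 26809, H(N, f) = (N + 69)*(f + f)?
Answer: 9044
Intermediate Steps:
H(N, f) = 2*f*(69 + N) (H(N, f) = (69 + N)*(2*f) = 2*f*(69 + N))
(o + H(-60 + 58, 0)) - 17765 = (26809 + 2*0*(69 + (-60 + 58))) - 17765 = (26809 + 2*0*(69 - 2)) - 17765 = (26809 + 2*0*67) - 17765 = (26809 + 0) - 17765 = 26809 - 17765 = 9044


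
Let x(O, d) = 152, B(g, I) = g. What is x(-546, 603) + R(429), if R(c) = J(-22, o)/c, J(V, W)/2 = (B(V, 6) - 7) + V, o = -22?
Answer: 21702/143 ≈ 151.76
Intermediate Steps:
J(V, W) = -14 + 4*V (J(V, W) = 2*((V - 7) + V) = 2*((-7 + V) + V) = 2*(-7 + 2*V) = -14 + 4*V)
R(c) = -102/c (R(c) = (-14 + 4*(-22))/c = (-14 - 88)/c = -102/c)
x(-546, 603) + R(429) = 152 - 102/429 = 152 - 102*1/429 = 152 - 34/143 = 21702/143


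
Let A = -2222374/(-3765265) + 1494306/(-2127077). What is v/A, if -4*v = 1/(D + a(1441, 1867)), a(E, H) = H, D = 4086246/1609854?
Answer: 306984154742840735/257771511935002006656 ≈ 0.0011909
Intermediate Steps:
D = 681041/268309 (D = 4086246*(1/1609854) = 681041/268309 ≈ 2.5383)
v = -268309/2006455776 (v = -1/(4*(681041/268309 + 1867)) = -1/(4*501613944/268309) = -¼*268309/501613944 = -268309/2006455776 ≈ -0.00013372)
A = -128471065756/1144144082915 (A = -2222374*(-1/3765265) + 1494306*(-1/2127077) = 317482/537895 - 1494306/2127077 = -128471065756/1144144082915 ≈ -0.11229)
v/A = -268309/(2006455776*(-128471065756/1144144082915)) = -268309/2006455776*(-1144144082915/128471065756) = 306984154742840735/257771511935002006656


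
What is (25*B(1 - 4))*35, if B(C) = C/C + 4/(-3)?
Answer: -875/3 ≈ -291.67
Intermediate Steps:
B(C) = -⅓ (B(C) = 1 + 4*(-⅓) = 1 - 4/3 = -⅓)
(25*B(1 - 4))*35 = (25*(-⅓))*35 = -25/3*35 = -875/3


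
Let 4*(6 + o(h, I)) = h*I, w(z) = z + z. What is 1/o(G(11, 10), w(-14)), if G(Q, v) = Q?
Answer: -1/83 ≈ -0.012048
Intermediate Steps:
w(z) = 2*z
o(h, I) = -6 + I*h/4 (o(h, I) = -6 + (h*I)/4 = -6 + (I*h)/4 = -6 + I*h/4)
1/o(G(11, 10), w(-14)) = 1/(-6 + (¼)*(2*(-14))*11) = 1/(-6 + (¼)*(-28)*11) = 1/(-6 - 77) = 1/(-83) = -1/83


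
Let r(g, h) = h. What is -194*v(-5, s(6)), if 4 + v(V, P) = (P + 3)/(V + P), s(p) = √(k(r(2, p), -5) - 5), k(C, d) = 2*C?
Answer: 9118/9 + 776*√7/9 ≈ 1241.2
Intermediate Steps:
s(p) = √(-5 + 2*p) (s(p) = √(2*p - 5) = √(-5 + 2*p))
v(V, P) = -4 + (3 + P)/(P + V) (v(V, P) = -4 + (P + 3)/(V + P) = -4 + (3 + P)/(P + V))
-194*v(-5, s(6)) = -194*(3 - 4*(-5) - 3*√(-5 + 2*6))/(√(-5 + 2*6) - 5) = -194*(3 + 20 - 3*√(-5 + 12))/(√(-5 + 12) - 5) = -194*(3 + 20 - 3*√7)/(√7 - 5) = -194*(23 - 3*√7)/(-5 + √7)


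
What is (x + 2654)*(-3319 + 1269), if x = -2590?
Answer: -131200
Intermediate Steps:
(x + 2654)*(-3319 + 1269) = (-2590 + 2654)*(-3319 + 1269) = 64*(-2050) = -131200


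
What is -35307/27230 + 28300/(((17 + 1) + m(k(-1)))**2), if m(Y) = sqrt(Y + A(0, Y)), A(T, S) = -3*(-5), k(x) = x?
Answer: 2570728393/26168030 - 10188*sqrt(14)/961 ≈ 58.572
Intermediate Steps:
A(T, S) = 15
m(Y) = sqrt(15 + Y) (m(Y) = sqrt(Y + 15) = sqrt(15 + Y))
-35307/27230 + 28300/(((17 + 1) + m(k(-1)))**2) = -35307/27230 + 28300/(((17 + 1) + sqrt(15 - 1))**2) = -35307*1/27230 + 28300/((18 + sqrt(14))**2) = -35307/27230 + 28300/(18 + sqrt(14))**2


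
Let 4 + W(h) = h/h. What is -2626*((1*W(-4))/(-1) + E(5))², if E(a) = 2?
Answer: -65650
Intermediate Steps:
W(h) = -3 (W(h) = -4 + h/h = -4 + 1 = -3)
-2626*((1*W(-4))/(-1) + E(5))² = -2626*((1*(-3))/(-1) + 2)² = -2626*(-3*(-1) + 2)² = -2626*(3 + 2)² = -2626*5² = -2626*25 = -65650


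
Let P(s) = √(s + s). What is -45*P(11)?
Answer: -45*√22 ≈ -211.07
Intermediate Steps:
P(s) = √2*√s (P(s) = √(2*s) = √2*√s)
-45*P(11) = -45*√2*√11 = -45*√22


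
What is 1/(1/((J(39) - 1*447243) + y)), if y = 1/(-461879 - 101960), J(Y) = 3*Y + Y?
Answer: -252085086994/563839 ≈ -4.4709e+5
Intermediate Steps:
J(Y) = 4*Y
y = -1/563839 (y = 1/(-563839) = -1/563839 ≈ -1.7736e-6)
1/(1/((J(39) - 1*447243) + y)) = 1/(1/((4*39 - 1*447243) - 1/563839)) = 1/(1/((156 - 447243) - 1/563839)) = 1/(1/(-447087 - 1/563839)) = 1/(1/(-252085086994/563839)) = 1/(-563839/252085086994) = -252085086994/563839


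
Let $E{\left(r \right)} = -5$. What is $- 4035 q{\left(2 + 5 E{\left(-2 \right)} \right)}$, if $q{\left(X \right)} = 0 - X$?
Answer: $-92805$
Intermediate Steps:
$q{\left(X \right)} = - X$
$- 4035 q{\left(2 + 5 E{\left(-2 \right)} \right)} = - 4035 \left(- (2 + 5 \left(-5\right))\right) = - 4035 \left(- (2 - 25)\right) = - 4035 \left(\left(-1\right) \left(-23\right)\right) = \left(-4035\right) 23 = -92805$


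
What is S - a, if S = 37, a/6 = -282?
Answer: 1729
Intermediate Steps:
a = -1692 (a = 6*(-282) = -1692)
S - a = 37 - 1*(-1692) = 37 + 1692 = 1729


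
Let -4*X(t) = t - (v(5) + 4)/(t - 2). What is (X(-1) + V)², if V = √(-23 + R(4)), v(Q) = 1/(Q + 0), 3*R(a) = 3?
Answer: (1 - 10*I*√22)²/100 ≈ -21.99 - 0.93808*I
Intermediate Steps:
R(a) = 1 (R(a) = (⅓)*3 = 1)
v(Q) = 1/Q
X(t) = -t/4 + 21/(20*(-2 + t)) (X(t) = -(t - (1/5 + 4)/(t - 2))/4 = -(t - (⅕ + 4)/(-2 + t))/4 = -(t - 21/(5*(-2 + t)))/4 = -t/4 + 21/(20*(-2 + t)))
V = I*√22 (V = √(-23 + 1) = √(-22) = I*√22 ≈ 4.6904*I)
(X(-1) + V)² = ((21 - 5*(-1)² + 10*(-1))/(20*(-2 - 1)) + I*√22)² = ((1/20)*(21 - 5*1 - 10)/(-3) + I*√22)² = ((1/20)*(-⅓)*(21 - 5 - 10) + I*√22)² = ((1/20)*(-⅓)*6 + I*√22)² = (-⅒ + I*√22)²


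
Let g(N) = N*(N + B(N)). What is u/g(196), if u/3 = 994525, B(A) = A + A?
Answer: 142075/5488 ≈ 25.888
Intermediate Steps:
B(A) = 2*A
u = 2983575 (u = 3*994525 = 2983575)
g(N) = 3*N² (g(N) = N*(N + 2*N) = N*(3*N) = 3*N²)
u/g(196) = 2983575/((3*196²)) = 2983575/((3*38416)) = 2983575/115248 = 2983575*(1/115248) = 142075/5488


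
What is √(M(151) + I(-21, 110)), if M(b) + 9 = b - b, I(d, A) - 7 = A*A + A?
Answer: 4*√763 ≈ 110.49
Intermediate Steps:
I(d, A) = 7 + A + A² (I(d, A) = 7 + (A*A + A) = 7 + (A² + A) = 7 + (A + A²) = 7 + A + A²)
M(b) = -9 (M(b) = -9 + (b - b) = -9 + 0 = -9)
√(M(151) + I(-21, 110)) = √(-9 + (7 + 110 + 110²)) = √(-9 + (7 + 110 + 12100)) = √(-9 + 12217) = √12208 = 4*√763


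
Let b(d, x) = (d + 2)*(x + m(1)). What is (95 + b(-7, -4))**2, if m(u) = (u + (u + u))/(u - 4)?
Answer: 14400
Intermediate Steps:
m(u) = 3*u/(-4 + u) (m(u) = (u + 2*u)/(-4 + u) = (3*u)/(-4 + u) = 3*u/(-4 + u))
b(d, x) = (-1 + x)*(2 + d) (b(d, x) = (d + 2)*(x + 3*1/(-4 + 1)) = (2 + d)*(x + 3*1/(-3)) = (2 + d)*(x + 3*1*(-1/3)) = (2 + d)*(x - 1) = (2 + d)*(-1 + x) = (-1 + x)*(2 + d))
(95 + b(-7, -4))**2 = (95 + (-2 - 1*(-7) + 2*(-4) - 7*(-4)))**2 = (95 + (-2 + 7 - 8 + 28))**2 = (95 + 25)**2 = 120**2 = 14400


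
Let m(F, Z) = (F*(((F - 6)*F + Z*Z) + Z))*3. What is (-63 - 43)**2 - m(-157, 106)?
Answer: 17406679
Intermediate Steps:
m(F, Z) = 3*F*(Z + Z**2 + F*(-6 + F)) (m(F, Z) = (F*(((-6 + F)*F + Z**2) + Z))*3 = (F*((F*(-6 + F) + Z**2) + Z))*3 = (F*((Z**2 + F*(-6 + F)) + Z))*3 = (F*(Z + Z**2 + F*(-6 + F)))*3 = 3*F*(Z + Z**2 + F*(-6 + F)))
(-63 - 43)**2 - m(-157, 106) = (-63 - 43)**2 - 3*(-157)*(106 + (-157)**2 + 106**2 - 6*(-157)) = (-106)**2 - 3*(-157)*(106 + 24649 + 11236 + 942) = 11236 - 3*(-157)*36933 = 11236 - 1*(-17395443) = 11236 + 17395443 = 17406679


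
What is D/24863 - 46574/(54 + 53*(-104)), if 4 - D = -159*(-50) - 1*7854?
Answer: 25162331/2950049 ≈ 8.5295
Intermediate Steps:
D = -92 (D = 4 - (-159*(-50) - 1*7854) = 4 - (7950 - 7854) = 4 - 1*96 = 4 - 96 = -92)
D/24863 - 46574/(54 + 53*(-104)) = -92/24863 - 46574/(54 + 53*(-104)) = -92*1/24863 - 46574/(54 - 5512) = -4/1081 - 46574/(-5458) = -4/1081 - 46574*(-1/5458) = -4/1081 + 23287/2729 = 25162331/2950049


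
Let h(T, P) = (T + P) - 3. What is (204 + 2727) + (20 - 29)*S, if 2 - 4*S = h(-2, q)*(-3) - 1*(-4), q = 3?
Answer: 2949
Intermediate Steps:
h(T, P) = -3 + P + T (h(T, P) = (P + T) - 3 = -3 + P + T)
S = -2 (S = ½ - ((-3 + 3 - 2)*(-3) - 1*(-4))/4 = ½ - (-2*(-3) + 4)/4 = ½ - (6 + 4)/4 = ½ - ¼*10 = ½ - 5/2 = -2)
(204 + 2727) + (20 - 29)*S = (204 + 2727) + (20 - 29)*(-2) = 2931 - 9*(-2) = 2931 + 18 = 2949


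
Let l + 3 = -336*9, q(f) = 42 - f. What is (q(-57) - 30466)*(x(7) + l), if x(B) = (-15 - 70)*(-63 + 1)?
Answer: -68113181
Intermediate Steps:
x(B) = 5270 (x(B) = -85*(-62) = 5270)
l = -3027 (l = -3 - 336*9 = -3 - 3024 = -3027)
(q(-57) - 30466)*(x(7) + l) = ((42 - 1*(-57)) - 30466)*(5270 - 3027) = ((42 + 57) - 30466)*2243 = (99 - 30466)*2243 = -30367*2243 = -68113181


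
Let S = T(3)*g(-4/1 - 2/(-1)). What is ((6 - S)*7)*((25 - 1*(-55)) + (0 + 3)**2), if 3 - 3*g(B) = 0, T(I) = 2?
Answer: 2492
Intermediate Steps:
g(B) = 1 (g(B) = 1 - 1/3*0 = 1 + 0 = 1)
S = 2 (S = 2*1 = 2)
((6 - S)*7)*((25 - 1*(-55)) + (0 + 3)**2) = ((6 - 1*2)*7)*((25 - 1*(-55)) + (0 + 3)**2) = ((6 - 2)*7)*((25 + 55) + 3**2) = (4*7)*(80 + 9) = 28*89 = 2492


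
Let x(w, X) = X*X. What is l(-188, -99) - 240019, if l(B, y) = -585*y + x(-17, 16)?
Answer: -181848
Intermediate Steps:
x(w, X) = X**2
l(B, y) = 256 - 585*y (l(B, y) = -585*y + 16**2 = -585*y + 256 = 256 - 585*y)
l(-188, -99) - 240019 = (256 - 585*(-99)) - 240019 = (256 + 57915) - 240019 = 58171 - 240019 = -181848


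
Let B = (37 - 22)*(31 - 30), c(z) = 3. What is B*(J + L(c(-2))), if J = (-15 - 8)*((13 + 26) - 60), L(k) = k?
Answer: 7290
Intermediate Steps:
J = 483 (J = -23*(39 - 60) = -23*(-21) = 483)
B = 15 (B = 15*1 = 15)
B*(J + L(c(-2))) = 15*(483 + 3) = 15*486 = 7290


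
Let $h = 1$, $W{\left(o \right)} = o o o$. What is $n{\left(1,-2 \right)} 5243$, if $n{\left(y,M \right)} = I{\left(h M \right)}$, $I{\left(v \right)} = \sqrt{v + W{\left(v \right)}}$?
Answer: $5243 i \sqrt{10} \approx 16580.0 i$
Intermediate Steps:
$W{\left(o \right)} = o^{3}$ ($W{\left(o \right)} = o^{2} o = o^{3}$)
$I{\left(v \right)} = \sqrt{v + v^{3}}$
$n{\left(y,M \right)} = \sqrt{M + M^{3}}$ ($n{\left(y,M \right)} = \sqrt{1 M + \left(1 M\right)^{3}} = \sqrt{M + M^{3}}$)
$n{\left(1,-2 \right)} 5243 = \sqrt{-2 + \left(-2\right)^{3}} \cdot 5243 = \sqrt{-2 - 8} \cdot 5243 = \sqrt{-10} \cdot 5243 = i \sqrt{10} \cdot 5243 = 5243 i \sqrt{10}$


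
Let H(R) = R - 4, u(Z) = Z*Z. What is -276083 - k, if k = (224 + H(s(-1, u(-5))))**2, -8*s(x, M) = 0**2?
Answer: -324483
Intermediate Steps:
u(Z) = Z**2
s(x, M) = 0 (s(x, M) = -1/8*0**2 = -1/8*0 = 0)
H(R) = -4 + R
k = 48400 (k = (224 + (-4 + 0))**2 = (224 - 4)**2 = 220**2 = 48400)
-276083 - k = -276083 - 1*48400 = -276083 - 48400 = -324483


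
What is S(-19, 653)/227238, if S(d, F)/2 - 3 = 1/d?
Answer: 56/2158761 ≈ 2.5941e-5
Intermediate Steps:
S(d, F) = 6 + 2/d
S(-19, 653)/227238 = (6 + 2/(-19))/227238 = (6 + 2*(-1/19))*(1/227238) = (6 - 2/19)*(1/227238) = (112/19)*(1/227238) = 56/2158761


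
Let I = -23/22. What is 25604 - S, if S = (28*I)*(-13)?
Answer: 277458/11 ≈ 25223.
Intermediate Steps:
I = -23/22 (I = -23*1/22 = -23/22 ≈ -1.0455)
S = 4186/11 (S = (28*(-23/22))*(-13) = -322/11*(-13) = 4186/11 ≈ 380.55)
25604 - S = 25604 - 1*4186/11 = 25604 - 4186/11 = 277458/11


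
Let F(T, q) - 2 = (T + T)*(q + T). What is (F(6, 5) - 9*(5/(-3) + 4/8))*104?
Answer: 15028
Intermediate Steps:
F(T, q) = 2 + 2*T*(T + q) (F(T, q) = 2 + (T + T)*(q + T) = 2 + (2*T)*(T + q) = 2 + 2*T*(T + q))
(F(6, 5) - 9*(5/(-3) + 4/8))*104 = ((2 + 2*6**2 + 2*6*5) - 9*(5/(-3) + 4/8))*104 = ((2 + 2*36 + 60) - 9*(5*(-1/3) + 4*(1/8)))*104 = ((2 + 72 + 60) - 9*(-5/3 + 1/2))*104 = (134 - 9*(-7/6))*104 = (134 + 21/2)*104 = (289/2)*104 = 15028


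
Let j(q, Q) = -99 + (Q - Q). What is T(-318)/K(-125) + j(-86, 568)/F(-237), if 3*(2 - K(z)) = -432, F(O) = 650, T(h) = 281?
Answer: 42049/23725 ≈ 1.7724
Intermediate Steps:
j(q, Q) = -99 (j(q, Q) = -99 + 0 = -99)
K(z) = 146 (K(z) = 2 - 1/3*(-432) = 2 + 144 = 146)
T(-318)/K(-125) + j(-86, 568)/F(-237) = 281/146 - 99/650 = 42049/23725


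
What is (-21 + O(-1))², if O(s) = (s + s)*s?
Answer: 361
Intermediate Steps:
O(s) = 2*s² (O(s) = (2*s)*s = 2*s²)
(-21 + O(-1))² = (-21 + 2*(-1)²)² = (-21 + 2*1)² = (-21 + 2)² = (-19)² = 361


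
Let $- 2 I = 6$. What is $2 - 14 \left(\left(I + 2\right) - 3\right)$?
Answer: $58$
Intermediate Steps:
$I = -3$ ($I = \left(- \frac{1}{2}\right) 6 = -3$)
$2 - 14 \left(\left(I + 2\right) - 3\right) = 2 - 14 \left(\left(-3 + 2\right) - 3\right) = 2 - 14 \left(-1 - 3\right) = 2 - -56 = 2 + 56 = 58$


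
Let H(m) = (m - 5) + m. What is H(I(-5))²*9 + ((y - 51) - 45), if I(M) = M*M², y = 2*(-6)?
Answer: 585117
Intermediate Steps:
y = -12
I(M) = M³
H(m) = -5 + 2*m (H(m) = (-5 + m) + m = -5 + 2*m)
H(I(-5))²*9 + ((y - 51) - 45) = (-5 + 2*(-5)³)²*9 + ((-12 - 51) - 45) = (-5 + 2*(-125))²*9 + (-63 - 45) = (-5 - 250)²*9 - 108 = (-255)²*9 - 108 = 65025*9 - 108 = 585225 - 108 = 585117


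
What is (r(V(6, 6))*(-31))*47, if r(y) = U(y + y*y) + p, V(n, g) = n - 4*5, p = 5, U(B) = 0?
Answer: -7285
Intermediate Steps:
V(n, g) = -20 + n (V(n, g) = n - 20 = -20 + n)
r(y) = 5 (r(y) = 0 + 5 = 5)
(r(V(6, 6))*(-31))*47 = (5*(-31))*47 = -155*47 = -7285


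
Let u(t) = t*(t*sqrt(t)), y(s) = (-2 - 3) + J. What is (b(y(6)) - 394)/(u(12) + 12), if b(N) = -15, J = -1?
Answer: 409/20724 - 818*sqrt(3)/1727 ≈ -0.80066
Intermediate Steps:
y(s) = -6 (y(s) = (-2 - 3) - 1 = -5 - 1 = -6)
u(t) = t**(5/2) (u(t) = t*t**(3/2) = t**(5/2))
(b(y(6)) - 394)/(u(12) + 12) = (-15 - 394)/(12**(5/2) + 12) = -409/(288*sqrt(3) + 12) = -409/(12 + 288*sqrt(3))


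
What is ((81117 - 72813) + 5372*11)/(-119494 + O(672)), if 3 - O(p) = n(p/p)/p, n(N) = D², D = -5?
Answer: -45290112/80297977 ≈ -0.56403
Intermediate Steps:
n(N) = 25 (n(N) = (-5)² = 25)
O(p) = 3 - 25/p
((81117 - 72813) + 5372*11)/(-119494 + O(672)) = ((81117 - 72813) + 5372*11)/(-119494 + (3 - 25/672)) = (8304 + 59092)/(-119494 + (3 - 25*1/672)) = 67396/(-119494 + (3 - 25/672)) = 67396/(-119494 + 1991/672) = 67396/(-80297977/672) = 67396*(-672/80297977) = -45290112/80297977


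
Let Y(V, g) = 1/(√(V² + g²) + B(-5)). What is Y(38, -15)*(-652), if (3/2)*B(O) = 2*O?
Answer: -39120/14621 - 5868*√1669/14621 ≈ -19.072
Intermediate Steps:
B(O) = 4*O/3 (B(O) = 2*(2*O)/3 = 4*O/3)
Y(V, g) = 1/(-20/3 + √(V² + g²)) (Y(V, g) = 1/(√(V² + g²) + (4/3)*(-5)) = 1/(√(V² + g²) - 20/3) = 1/(-20/3 + √(V² + g²)))
Y(38, -15)*(-652) = (3/(-20 + 3*√(38² + (-15)²)))*(-652) = (3/(-20 + 3*√(1444 + 225)))*(-652) = (3/(-20 + 3*√1669))*(-652) = -1956/(-20 + 3*√1669)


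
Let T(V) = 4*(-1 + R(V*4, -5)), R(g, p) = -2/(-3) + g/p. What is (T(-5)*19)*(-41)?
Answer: -34276/3 ≈ -11425.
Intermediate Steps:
R(g, p) = ⅔ + g/p (R(g, p) = -2*(-⅓) + g/p = ⅔ + g/p)
T(V) = -4/3 - 16*V/5 (T(V) = 4*(-1 + (⅔ + (V*4)/(-5))) = 4*(-1 + (⅔ + (4*V)*(-⅕))) = 4*(-1 + (⅔ - 4*V/5)) = 4*(-⅓ - 4*V/5) = -4/3 - 16*V/5)
(T(-5)*19)*(-41) = ((-4/3 - 16/5*(-5))*19)*(-41) = ((-4/3 + 16)*19)*(-41) = ((44/3)*19)*(-41) = (836/3)*(-41) = -34276/3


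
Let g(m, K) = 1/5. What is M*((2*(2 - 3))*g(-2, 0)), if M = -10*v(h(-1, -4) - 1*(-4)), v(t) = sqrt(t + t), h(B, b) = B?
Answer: 4*sqrt(6) ≈ 9.7980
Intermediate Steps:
g(m, K) = 1/5
v(t) = sqrt(2)*sqrt(t) (v(t) = sqrt(2*t) = sqrt(2)*sqrt(t))
M = -10*sqrt(6) (M = -10*sqrt(2)*sqrt(-1 - 1*(-4)) = -10*sqrt(2)*sqrt(-1 + 4) = -10*sqrt(2)*sqrt(3) = -10*sqrt(6) ≈ -24.495)
M*((2*(2 - 3))*g(-2, 0)) = (-10*sqrt(6))*((2*(2 - 3))*(1/5)) = (-10*sqrt(6))*((2*(-1))*(1/5)) = (-10*sqrt(6))*(-2*1/5) = -10*sqrt(6)*(-2/5) = 4*sqrt(6)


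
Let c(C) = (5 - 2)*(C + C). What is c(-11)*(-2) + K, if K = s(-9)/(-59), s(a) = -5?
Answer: 7793/59 ≈ 132.08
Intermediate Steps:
K = 5/59 (K = -5/(-59) = -5*(-1/59) = 5/59 ≈ 0.084746)
c(C) = 6*C (c(C) = 3*(2*C) = 6*C)
c(-11)*(-2) + K = (6*(-11))*(-2) + 5/59 = -66*(-2) + 5/59 = 132 + 5/59 = 7793/59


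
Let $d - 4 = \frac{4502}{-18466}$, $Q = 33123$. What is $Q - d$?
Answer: $\frac{305789978}{9233} \approx 33119.0$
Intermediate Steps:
$d = \frac{34681}{9233}$ ($d = 4 + \frac{4502}{-18466} = 4 + 4502 \left(- \frac{1}{18466}\right) = 4 - \frac{2251}{9233} = \frac{34681}{9233} \approx 3.7562$)
$Q - d = 33123 - \frac{34681}{9233} = \frac{305789978}{9233}$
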